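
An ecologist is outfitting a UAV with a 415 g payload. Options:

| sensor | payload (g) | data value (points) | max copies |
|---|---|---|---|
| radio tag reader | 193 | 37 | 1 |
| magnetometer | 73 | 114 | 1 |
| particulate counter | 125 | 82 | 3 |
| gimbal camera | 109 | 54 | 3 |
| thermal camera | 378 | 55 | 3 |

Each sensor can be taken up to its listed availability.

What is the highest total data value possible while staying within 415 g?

278

The ratio ordering already packs tightly: magnetometer + 2×particulate counter, 323 g, 278.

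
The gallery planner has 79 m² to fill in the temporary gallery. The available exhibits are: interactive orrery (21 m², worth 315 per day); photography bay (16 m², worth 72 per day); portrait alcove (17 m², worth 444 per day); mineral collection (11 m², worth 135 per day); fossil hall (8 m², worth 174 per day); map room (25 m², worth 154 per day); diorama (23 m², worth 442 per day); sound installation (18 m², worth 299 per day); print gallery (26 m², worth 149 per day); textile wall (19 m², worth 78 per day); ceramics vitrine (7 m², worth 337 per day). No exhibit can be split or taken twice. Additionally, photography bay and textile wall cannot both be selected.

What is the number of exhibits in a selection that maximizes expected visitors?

Optimal total is 1712.
For example interactive orrery + portrait alcove + fossil hall + diorama + ceramics vitrine achieves it, using 76 m².
Any selection reaching 1712 contains exactly 5 exhibits.

5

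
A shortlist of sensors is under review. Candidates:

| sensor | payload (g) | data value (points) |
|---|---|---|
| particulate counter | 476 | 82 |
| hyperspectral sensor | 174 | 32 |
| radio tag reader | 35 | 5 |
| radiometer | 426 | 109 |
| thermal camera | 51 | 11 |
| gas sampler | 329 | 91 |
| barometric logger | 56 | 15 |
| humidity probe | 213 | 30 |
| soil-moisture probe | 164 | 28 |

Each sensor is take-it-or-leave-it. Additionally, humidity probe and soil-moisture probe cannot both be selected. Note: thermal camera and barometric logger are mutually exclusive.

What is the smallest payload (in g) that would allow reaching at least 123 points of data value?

482

Minimise g subject to total data value ≥ 123.
Taking radiometer + barometric logger gives 124 (≥ 123) for 482 g.
Below 482 g the best achievable stays under 123.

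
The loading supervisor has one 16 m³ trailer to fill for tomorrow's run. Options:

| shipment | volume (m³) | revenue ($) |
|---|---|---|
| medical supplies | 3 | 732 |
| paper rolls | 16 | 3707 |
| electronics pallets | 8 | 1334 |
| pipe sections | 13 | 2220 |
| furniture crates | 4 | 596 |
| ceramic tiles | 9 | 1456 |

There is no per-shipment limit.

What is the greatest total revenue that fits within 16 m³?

3707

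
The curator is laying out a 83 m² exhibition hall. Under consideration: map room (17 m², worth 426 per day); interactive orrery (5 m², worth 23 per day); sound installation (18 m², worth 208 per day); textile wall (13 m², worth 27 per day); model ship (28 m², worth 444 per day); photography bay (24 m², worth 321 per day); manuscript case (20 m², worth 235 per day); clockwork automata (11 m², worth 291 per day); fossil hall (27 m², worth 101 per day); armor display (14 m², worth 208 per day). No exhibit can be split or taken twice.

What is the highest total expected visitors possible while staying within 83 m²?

Taking the top-ratio exhibits first gives map room + interactive orrery + model ship + clockwork automata + armor display for 1392 (75 m²).
Replace interactive orrery and armor display with photography bay: the trade gains 90 net, giving 1482 at 80 m².
The closest alternative, map room + interactive orrery + model ship + manuscript case + clockwork automata, reaches only 1419.

1482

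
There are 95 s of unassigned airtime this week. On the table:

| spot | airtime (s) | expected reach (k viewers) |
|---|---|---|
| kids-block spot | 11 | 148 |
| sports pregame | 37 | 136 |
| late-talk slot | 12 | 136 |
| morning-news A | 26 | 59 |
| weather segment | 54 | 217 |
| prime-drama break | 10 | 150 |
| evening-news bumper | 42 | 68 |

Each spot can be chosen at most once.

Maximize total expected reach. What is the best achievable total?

651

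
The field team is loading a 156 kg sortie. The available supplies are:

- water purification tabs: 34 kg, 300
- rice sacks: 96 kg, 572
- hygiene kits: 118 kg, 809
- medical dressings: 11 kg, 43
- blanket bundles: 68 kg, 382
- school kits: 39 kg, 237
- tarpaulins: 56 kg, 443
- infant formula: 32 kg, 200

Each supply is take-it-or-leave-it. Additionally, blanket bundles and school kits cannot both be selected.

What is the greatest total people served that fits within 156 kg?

1109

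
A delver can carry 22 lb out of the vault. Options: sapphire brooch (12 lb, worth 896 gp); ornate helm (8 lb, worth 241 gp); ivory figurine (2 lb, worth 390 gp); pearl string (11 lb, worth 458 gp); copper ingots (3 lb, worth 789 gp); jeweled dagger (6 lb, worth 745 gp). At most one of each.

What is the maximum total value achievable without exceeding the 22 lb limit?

2430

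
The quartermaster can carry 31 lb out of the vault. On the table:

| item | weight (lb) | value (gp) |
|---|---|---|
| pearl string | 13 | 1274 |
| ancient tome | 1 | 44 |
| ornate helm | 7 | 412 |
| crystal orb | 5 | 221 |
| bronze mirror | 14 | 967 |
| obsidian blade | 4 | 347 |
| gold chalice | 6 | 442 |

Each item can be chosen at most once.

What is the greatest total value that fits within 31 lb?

Ranking by ratio (value/lb): pearl string 98.00, obsidian blade 86.75, gold chalice 73.67, bronze mirror 69.07.
Taking the top-ratio items first gives pearl string + ancient tome + ornate helm + obsidian blade + gold chalice for 2519 (31 lb).
Dropping ancient tome and ornate helm and gold chalice frees 14 lb; slotting in bronze mirror (14 lb) lifts the total to 2588 at 31 lb.
The closest alternative, pearl string + ancient tome + ornate helm + obsidian blade + gold chalice, reaches only 2519.

2588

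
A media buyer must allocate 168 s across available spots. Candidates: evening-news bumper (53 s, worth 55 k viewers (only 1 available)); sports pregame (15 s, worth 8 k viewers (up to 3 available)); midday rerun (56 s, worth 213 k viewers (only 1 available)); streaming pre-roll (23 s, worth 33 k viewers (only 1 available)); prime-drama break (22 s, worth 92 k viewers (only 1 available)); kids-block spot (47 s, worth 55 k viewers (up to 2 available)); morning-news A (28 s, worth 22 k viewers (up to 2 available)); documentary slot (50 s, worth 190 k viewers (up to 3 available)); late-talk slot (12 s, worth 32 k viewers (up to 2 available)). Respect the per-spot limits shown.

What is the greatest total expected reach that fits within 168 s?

625

Filling by ratio: sports pregame + midday rerun + prime-drama break + documentary slot + 2×late-talk slot for 567, with 1 s left unused.
Replace sports pregame and prime-drama break and late-talk slot with documentary slot: the trade gains 58 net, giving 625 at 168 s.
No other feasible combination exceeds 625.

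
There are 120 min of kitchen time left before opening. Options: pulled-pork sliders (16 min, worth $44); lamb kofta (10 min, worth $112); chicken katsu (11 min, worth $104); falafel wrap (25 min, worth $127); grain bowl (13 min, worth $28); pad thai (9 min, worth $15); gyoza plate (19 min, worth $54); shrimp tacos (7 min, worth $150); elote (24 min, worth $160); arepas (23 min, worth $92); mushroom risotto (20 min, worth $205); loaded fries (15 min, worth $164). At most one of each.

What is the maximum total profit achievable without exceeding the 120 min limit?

The ratio ordering already packs tightly: lamb kofta + chicken katsu + falafel wrap + shrimp tacos + elote + mushroom risotto + loaded fries, 112 min, 1022.
The closest alternative, lamb kofta + chicken katsu + pad thai + shrimp tacos + elote + arepas + mushroom risotto + loaded fries, reaches only 1002.

1022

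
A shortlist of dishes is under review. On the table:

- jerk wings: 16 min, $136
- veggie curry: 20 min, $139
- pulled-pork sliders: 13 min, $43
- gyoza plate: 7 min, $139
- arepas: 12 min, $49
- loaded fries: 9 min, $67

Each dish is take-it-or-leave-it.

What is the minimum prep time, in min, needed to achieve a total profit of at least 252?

Look for the lowest-prep combination reaching 252.
jerk wings + gyoza plate: 275 profit at 23 min.
No combination under 23 min hits 252.

23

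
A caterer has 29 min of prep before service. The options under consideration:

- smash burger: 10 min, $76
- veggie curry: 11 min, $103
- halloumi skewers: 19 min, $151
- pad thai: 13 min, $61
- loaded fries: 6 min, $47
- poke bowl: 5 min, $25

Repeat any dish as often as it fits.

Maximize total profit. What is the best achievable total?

2×veggie curry + loaded fries uses 28 of the 29 min and totals 253.

253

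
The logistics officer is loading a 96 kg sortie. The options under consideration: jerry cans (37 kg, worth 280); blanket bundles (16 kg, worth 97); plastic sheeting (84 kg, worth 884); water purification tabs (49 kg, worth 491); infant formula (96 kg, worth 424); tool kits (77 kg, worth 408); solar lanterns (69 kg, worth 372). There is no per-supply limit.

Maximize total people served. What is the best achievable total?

By people served per kg: plastic sheeting 10.52, water purification tabs 10.02, jerry cans 7.57 lead.
Plastic sheeting uses 84 of the 96 kg and totals 884.
Every other selection either busts 96 kg or fails to beat 884.

884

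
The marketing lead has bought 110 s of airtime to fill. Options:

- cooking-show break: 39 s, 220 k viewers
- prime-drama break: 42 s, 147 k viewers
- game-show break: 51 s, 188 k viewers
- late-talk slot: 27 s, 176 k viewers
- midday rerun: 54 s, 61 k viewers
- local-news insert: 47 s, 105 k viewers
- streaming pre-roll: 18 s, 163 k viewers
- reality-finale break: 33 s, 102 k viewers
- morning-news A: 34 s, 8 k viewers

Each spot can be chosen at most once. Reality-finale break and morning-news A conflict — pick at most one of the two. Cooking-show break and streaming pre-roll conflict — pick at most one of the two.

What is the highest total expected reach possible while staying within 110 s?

543

Ranking by ratio (expected reach/s): streaming pre-roll 9.06, late-talk slot 6.52, cooking-show break 5.64.
Best packing: cooking-show break + prime-drama break + late-talk slot — 108 s, 543 total.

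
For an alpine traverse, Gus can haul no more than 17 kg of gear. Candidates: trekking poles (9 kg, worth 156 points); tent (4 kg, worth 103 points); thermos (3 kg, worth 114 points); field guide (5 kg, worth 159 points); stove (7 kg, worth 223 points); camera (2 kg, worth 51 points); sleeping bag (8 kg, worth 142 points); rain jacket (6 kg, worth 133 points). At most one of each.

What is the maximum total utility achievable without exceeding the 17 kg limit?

547

The ratio ordering already packs tightly: thermos + field guide + stove + camera, 17 kg, 547.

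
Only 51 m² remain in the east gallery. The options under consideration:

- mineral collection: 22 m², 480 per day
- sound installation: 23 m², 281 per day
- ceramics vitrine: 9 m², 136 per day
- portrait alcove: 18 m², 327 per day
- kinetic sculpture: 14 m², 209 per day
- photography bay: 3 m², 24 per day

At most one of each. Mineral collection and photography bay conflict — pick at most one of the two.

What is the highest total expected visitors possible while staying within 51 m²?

943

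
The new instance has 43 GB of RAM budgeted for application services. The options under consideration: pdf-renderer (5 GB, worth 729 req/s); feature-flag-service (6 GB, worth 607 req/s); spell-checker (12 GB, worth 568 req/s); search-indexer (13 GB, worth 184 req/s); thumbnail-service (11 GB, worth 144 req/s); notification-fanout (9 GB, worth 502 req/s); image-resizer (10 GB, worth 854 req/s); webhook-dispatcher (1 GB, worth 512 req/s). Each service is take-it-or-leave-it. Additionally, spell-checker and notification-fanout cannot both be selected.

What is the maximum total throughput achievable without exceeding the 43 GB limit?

3348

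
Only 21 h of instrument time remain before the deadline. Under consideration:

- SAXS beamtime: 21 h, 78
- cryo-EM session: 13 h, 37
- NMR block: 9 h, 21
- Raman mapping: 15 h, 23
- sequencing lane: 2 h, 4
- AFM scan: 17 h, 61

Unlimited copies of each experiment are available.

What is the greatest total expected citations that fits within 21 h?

78

Taking SAXS beamtime: 21 h used, 78 in expected citations.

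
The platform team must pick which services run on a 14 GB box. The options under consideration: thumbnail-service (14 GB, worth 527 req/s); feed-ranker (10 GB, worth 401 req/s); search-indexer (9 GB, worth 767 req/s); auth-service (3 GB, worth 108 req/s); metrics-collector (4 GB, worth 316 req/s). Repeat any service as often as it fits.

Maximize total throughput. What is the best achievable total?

1083

By throughput per GB: search-indexer 85.22, metrics-collector 79.00, feed-ranker 40.10 lead.
Search-indexer + metrics-collector uses 13 of the 14 GB and totals 1083.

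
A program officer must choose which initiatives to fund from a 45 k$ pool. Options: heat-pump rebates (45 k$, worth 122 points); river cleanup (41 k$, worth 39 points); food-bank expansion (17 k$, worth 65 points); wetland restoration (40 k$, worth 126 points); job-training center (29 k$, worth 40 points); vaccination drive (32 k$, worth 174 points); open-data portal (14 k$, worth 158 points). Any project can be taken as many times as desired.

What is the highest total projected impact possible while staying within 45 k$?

474

Best packing: 3×open-data portal — 42 k$, 474 total.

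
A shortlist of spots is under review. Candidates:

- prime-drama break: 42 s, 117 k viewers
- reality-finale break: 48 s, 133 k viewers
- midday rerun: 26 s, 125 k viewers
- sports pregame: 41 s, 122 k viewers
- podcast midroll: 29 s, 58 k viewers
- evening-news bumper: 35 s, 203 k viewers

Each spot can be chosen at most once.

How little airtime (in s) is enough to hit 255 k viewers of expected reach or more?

61

Minimise s subject to total expected reach ≥ 255.
midday rerun + evening-news bumper: 328 expected reach at 61 s.
Any bundle with less than 61 s falls short of 255.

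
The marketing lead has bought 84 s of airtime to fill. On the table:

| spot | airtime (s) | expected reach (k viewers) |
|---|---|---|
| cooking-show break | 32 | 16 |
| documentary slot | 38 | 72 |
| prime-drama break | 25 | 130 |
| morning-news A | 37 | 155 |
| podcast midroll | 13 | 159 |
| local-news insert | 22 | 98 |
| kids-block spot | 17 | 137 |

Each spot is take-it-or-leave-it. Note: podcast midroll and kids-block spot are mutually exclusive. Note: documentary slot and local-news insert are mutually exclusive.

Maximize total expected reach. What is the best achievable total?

Density check — podcast midroll 12.23, kids-block spot 8.06, prime-drama break 5.20, local-news insert 4.45 are the best per s.
Taking prime-drama break + morning-news A + podcast midroll: 75 s used, 444 in expected reach.
The closest alternative, prime-drama break + morning-news A + kids-block spot, reaches only 422.

444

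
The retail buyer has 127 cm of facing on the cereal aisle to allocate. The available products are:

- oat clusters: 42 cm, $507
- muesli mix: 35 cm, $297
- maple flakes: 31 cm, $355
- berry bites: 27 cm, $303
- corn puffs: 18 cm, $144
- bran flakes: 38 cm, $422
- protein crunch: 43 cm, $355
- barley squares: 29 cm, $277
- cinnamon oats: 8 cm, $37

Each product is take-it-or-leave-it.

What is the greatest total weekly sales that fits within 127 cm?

Ranking by ratio (weekly sales/cm): oat clusters 12.07, maple flakes 11.45, berry bites 11.22.
Filling by ratio: oat clusters + maple flakes + berry bites + corn puffs + cinnamon oats for 1346, with 1 cm left unused.
Replace maple flakes and cinnamon oats with bran flakes: the trade gains 30 net, giving 1376 at 125 cm.

1376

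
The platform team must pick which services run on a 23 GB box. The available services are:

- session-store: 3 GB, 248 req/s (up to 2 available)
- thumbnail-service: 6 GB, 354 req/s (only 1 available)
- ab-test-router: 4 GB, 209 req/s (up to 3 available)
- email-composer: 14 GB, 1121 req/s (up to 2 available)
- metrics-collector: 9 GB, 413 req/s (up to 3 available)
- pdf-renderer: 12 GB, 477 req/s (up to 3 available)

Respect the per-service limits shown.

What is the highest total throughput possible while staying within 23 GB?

1723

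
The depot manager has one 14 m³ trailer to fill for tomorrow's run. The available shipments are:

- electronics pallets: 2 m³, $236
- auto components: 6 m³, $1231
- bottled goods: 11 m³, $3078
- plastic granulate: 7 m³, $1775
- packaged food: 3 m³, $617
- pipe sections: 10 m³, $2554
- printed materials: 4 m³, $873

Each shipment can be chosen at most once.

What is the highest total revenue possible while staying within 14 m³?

3695

By revenue per m³: bottled goods 279.82, pipe sections 255.40, plastic granulate 253.57 lead.
Bottled goods + packaged food uses 14 of the 14 m³ and totals 3695.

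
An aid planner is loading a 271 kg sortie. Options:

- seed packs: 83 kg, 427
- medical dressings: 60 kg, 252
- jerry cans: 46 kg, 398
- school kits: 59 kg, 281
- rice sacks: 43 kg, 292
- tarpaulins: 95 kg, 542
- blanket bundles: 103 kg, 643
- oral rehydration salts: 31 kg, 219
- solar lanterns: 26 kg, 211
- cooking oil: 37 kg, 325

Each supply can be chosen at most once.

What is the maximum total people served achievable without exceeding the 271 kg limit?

1877

A density-first pass picks seed packs + jerry cans + rice sacks + oral rehydration salts + solar lanterns + cooking oil — 1872 at 266 kg.
Replace seed packs and solar lanterns with blanket bundles: the trade gains 5 net, giving 1877 at 260 kg.
No other feasible combination exceeds 1877.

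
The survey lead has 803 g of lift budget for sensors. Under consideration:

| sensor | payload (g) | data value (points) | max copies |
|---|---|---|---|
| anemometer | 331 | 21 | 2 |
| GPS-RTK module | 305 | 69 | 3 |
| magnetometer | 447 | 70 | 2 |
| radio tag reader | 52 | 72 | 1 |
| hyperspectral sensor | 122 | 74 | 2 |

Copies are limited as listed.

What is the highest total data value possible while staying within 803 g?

290

Density check — radio tag reader 1.38, hyperspectral sensor 0.61, GPS-RTK module 0.23, magnetometer 0.16 are the best per g.
Filling by ratio: GPS-RTK module + radio tag reader + 2×hyperspectral sensor for 289, with 202 g left unused.
Replace GPS-RTK module with magnetometer: the trade gains 1 net, giving 290 at 743 g.
That's the maximum — no swap from here does better than 290.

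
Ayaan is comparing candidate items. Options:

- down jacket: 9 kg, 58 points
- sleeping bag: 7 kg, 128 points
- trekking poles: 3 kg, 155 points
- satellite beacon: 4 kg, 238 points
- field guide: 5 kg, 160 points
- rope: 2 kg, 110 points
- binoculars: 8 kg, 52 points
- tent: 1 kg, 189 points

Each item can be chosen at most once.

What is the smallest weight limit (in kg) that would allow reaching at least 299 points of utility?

3

Look for the lowest-weight combination reaching 299.
Taking rope + tent gives 299 (≥ 299) for 3 kg.
Below 3 kg the best achievable stays under 299.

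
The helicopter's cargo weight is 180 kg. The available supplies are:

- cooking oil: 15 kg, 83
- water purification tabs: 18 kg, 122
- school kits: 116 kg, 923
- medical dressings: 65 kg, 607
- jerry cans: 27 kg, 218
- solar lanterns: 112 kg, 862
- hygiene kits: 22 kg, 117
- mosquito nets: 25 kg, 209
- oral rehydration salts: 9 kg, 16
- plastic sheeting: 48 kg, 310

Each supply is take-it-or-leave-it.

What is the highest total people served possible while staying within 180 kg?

1469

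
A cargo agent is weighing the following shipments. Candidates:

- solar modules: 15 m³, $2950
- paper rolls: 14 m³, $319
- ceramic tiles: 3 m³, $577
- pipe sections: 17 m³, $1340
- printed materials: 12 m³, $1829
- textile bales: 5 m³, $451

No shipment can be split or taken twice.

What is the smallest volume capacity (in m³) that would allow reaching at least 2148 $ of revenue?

15

Look for the lowest-volume combination reaching 2148.
solar modules: 2950 revenue at 15 m³.
Any bundle with less than 15 m³ falls short of 2148.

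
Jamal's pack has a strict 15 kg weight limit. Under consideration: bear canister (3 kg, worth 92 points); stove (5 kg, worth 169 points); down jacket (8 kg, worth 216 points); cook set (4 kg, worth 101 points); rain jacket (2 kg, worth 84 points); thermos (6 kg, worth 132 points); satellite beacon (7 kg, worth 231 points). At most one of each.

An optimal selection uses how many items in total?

3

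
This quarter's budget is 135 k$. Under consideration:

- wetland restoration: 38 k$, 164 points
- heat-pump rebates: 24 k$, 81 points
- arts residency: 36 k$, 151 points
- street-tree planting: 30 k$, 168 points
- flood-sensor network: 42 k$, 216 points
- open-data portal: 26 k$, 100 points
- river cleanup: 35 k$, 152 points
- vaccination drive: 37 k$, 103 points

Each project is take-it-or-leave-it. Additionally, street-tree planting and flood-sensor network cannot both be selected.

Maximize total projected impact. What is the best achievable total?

584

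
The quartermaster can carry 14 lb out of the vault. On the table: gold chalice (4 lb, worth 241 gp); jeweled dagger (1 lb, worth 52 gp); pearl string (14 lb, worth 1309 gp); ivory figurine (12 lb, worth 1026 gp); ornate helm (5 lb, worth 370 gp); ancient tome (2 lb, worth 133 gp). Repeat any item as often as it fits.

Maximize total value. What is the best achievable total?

1309

Best packing: pearl string — 14 lb, 1309 total.
That's the maximum — no swap from here does better than 1309.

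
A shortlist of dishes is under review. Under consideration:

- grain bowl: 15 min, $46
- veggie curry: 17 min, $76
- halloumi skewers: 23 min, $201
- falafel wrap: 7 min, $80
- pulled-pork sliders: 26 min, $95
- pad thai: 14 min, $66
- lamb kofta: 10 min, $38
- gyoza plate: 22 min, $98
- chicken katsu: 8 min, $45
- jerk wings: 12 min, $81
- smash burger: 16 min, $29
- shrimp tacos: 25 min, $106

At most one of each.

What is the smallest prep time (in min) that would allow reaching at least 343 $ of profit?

42

Minimise min subject to total profit ≥ 343.
Taking halloumi skewers + falafel wrap + jerk wings gives 362 (≥ 343) for 42 min.
No combination under 42 min hits 343.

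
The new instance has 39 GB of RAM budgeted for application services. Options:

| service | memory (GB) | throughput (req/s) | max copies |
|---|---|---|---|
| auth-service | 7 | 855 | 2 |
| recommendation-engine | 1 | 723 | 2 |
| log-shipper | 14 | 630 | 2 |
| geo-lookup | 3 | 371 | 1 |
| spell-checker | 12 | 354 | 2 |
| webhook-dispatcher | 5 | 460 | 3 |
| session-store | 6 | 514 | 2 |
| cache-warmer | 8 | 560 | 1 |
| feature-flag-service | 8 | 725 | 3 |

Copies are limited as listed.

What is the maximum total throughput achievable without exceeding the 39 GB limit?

5280

Filling by ratio: 2×auth-service + 2×recommendation-engine + geo-lookup + 3×webhook-dispatcher for 4907, with 5 GB left unused.
Replace 3×webhook-dispatcher with 2×session-store + feature-flag-service: the trade gains 373 net, giving 5280 at 39 GB.
No other feasible combination exceeds 5280.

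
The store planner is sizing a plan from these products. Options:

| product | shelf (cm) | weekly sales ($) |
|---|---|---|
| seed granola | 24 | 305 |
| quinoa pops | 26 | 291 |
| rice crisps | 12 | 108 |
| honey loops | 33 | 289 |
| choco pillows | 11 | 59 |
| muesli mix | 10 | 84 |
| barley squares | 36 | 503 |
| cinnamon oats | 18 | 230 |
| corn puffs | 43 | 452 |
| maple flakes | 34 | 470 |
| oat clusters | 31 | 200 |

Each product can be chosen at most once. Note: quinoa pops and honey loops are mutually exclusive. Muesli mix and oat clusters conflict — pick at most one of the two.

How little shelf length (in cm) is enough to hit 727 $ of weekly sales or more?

54

Look for the lowest-shelf combination reaching 727.
barley squares + cinnamon oats: 733 weekly sales at 54 cm.
Below 54 cm the best achievable stays under 727.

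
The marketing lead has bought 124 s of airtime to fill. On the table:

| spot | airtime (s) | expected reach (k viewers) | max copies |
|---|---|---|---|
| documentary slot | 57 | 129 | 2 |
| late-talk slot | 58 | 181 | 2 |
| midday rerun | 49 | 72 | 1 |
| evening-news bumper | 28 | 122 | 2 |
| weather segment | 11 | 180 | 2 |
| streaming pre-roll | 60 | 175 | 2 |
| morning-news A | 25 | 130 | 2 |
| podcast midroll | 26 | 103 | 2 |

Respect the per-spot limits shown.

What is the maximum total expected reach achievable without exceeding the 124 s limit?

Filling by ratio: evening-news bumper + 2×weather segment + 2×morning-news A for 742, with 24 s left unused.
The 28 s tied up in evening-news bumper is better spent on 2×podcast midroll — total rises to 826 (124 s).
No other feasible combination exceeds 826.

826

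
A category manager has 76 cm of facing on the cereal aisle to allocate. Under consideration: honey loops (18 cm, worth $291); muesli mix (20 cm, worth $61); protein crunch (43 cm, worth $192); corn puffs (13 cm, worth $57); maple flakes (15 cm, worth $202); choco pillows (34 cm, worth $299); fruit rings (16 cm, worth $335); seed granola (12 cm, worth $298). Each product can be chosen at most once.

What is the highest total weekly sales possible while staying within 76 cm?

Best packing: honey loops + corn puffs + maple flakes + fruit rings + seed granola — 74 cm, 1183 total.
Next best is honey loops + maple flakes + fruit rings + seed granola at 1126 (61 cm) — short by 57.

1183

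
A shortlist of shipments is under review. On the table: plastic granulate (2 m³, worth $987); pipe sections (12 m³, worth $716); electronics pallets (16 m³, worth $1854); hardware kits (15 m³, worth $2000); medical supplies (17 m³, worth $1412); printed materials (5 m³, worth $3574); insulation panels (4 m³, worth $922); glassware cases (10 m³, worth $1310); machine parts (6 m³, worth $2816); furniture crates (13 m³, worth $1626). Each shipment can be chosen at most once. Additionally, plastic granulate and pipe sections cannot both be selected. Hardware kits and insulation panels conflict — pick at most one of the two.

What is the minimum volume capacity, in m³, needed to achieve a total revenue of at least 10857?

40

Minimise m³ subject to total revenue ≥ 10857.
Taking plastic granulate + printed materials + insulation panels + glassware cases + machine parts + furniture crates gives 11235 (≥ 10857) for 40 m³.
Below 40 m³ the best achievable stays under 10857.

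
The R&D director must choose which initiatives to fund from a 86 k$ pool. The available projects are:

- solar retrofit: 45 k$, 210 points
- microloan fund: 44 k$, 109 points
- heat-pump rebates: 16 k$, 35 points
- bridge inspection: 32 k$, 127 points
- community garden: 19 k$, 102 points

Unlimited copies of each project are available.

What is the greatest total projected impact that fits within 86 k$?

414

Filling by ratio: 4×community garden for 408, with 10 k$ left unused.
The 38 k$ tied up in 2×community garden is better spent on solar retrofit — total rises to 414 (83 k$).
Nothing else within 86 k$ beats 414.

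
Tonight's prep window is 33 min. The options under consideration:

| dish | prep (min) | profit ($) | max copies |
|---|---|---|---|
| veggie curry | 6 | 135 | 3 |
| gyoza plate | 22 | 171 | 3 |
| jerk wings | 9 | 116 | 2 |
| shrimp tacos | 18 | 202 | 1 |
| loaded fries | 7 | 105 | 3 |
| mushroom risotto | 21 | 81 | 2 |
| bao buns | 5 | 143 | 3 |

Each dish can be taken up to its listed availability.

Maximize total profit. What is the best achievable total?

Density check — bao buns 28.60, veggie curry 22.50, loaded fries 15.00, jerk wings 12.89 are the best per min.
Best packing: 3×veggie curry + 3×bao buns — 33 min, 834 total.
That's the maximum — no swap from here does better than 834.

834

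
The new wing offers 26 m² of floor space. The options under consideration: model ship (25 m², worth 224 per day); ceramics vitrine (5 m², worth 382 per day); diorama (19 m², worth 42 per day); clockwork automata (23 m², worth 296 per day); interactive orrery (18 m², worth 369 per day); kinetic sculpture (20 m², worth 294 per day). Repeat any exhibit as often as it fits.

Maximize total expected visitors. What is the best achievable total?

1910

Taking 5×ceramics vitrine: 25 m² used, 1910 in expected visitors.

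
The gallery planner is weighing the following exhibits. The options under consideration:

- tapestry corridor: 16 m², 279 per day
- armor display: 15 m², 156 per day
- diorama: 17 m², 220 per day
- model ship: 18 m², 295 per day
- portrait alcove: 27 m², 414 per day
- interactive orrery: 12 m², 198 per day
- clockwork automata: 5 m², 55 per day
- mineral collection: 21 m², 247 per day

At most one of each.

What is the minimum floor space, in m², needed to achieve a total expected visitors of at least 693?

Need the lightest bundle worth ≥ 693.
tapestry corridor + portrait alcove reaches 693 using 43 m².
No combination under 43 m² hits 693.

43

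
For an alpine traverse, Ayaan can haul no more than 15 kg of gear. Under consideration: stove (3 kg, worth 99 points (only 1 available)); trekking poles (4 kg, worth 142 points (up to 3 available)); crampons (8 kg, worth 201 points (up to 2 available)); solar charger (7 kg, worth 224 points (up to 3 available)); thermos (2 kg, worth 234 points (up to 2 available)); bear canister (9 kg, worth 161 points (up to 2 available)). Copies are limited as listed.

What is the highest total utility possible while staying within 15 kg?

Stove + 2×trekking poles + 2×thermos uses 15 of the 15 kg and totals 851.
Every other selection either busts 15 kg or exceeds an availability limit or fails to beat 851.

851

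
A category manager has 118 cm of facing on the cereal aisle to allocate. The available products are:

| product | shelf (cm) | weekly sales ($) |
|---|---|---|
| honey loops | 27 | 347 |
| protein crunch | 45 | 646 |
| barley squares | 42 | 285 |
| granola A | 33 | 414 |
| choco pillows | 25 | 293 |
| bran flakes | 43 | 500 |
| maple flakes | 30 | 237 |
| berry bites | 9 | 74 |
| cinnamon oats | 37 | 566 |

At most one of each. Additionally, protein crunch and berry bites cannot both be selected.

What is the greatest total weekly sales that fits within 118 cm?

Taking protein crunch + granola A + cinnamon oats: 115 cm used, 1626 in weekly sales.
An exhaustive check of the 512 subsets confirms 1626.

1626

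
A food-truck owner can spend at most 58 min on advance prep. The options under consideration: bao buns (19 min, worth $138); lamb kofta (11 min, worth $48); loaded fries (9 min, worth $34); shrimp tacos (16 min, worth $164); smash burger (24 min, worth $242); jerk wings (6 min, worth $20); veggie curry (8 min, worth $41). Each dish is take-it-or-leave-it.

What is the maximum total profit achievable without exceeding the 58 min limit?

Density check — shrimp tacos 10.25, smash burger 10.08, bao buns 7.26, veggie curry 5.12 are the best per min.
The ratio ordering already packs tightly: loaded fries + shrimp tacos + smash burger + veggie curry, 57 min, 481.
The closest alternative, lamb kofta + shrimp tacos + smash burger + jerk wings, reaches only 474.

481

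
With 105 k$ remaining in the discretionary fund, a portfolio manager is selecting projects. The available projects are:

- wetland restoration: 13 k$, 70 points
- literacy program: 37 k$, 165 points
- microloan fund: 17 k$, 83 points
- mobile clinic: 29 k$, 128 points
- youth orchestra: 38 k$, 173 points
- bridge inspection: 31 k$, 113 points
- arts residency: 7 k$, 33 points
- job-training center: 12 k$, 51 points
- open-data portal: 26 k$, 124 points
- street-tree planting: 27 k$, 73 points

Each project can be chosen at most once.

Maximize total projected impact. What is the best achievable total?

Ranking by ratio (projected impact/k$): wetland restoration 5.38, microloan fund 4.88, open-data portal 4.77.
Greedy by ratio would take wetland restoration + microloan fund + youth orchestra + arts residency + open-data portal: 101 k$ used, total 483.
Dropping youth orchestra and arts residency frees 45 k$; slotting in literacy program + job-training center (49 k$) lifts the total to 493 at 105 k$.
Runner-up wetland restoration + literacy program + microloan fund + youth orchestra tops out at 491.

493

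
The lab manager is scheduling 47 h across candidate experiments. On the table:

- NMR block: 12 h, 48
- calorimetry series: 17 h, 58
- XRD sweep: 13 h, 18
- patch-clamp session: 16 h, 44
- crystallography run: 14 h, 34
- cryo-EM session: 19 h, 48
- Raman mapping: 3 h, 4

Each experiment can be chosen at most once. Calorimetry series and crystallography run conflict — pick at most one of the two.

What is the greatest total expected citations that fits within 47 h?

150

Density check — NMR block 4.00, calorimetry series 3.41, patch-clamp session 2.75 are the best per h.
The ratio ordering already packs tightly: NMR block + calorimetry series + patch-clamp session, 45 h, 150.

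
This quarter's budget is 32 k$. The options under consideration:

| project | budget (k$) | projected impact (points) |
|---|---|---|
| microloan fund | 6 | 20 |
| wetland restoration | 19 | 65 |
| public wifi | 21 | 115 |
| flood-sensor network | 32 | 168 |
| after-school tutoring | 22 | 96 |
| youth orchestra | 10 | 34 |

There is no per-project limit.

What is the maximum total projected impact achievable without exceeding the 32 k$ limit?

168

A density-first pass picks public wifi + youth orchestra — 149 at 31 k$.
Dropping public wifi and youth orchestra frees 31 k$; slotting in flood-sensor network (32 k$) lifts the total to 168 at 32 k$.
No other feasible combination exceeds 168.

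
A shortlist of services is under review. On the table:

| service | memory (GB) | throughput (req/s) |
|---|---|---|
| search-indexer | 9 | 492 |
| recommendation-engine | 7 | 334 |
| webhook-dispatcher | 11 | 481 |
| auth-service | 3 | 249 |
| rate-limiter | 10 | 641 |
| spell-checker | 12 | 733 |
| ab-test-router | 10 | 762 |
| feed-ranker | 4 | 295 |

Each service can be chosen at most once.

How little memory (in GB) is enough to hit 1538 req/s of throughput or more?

23

Look for the lowest-memory combination reaching 1538.
Taking auth-service + rate-limiter + ab-test-router gives 1652 (≥ 1538) for 23 GB.
No combination under 23 GB hits 1538.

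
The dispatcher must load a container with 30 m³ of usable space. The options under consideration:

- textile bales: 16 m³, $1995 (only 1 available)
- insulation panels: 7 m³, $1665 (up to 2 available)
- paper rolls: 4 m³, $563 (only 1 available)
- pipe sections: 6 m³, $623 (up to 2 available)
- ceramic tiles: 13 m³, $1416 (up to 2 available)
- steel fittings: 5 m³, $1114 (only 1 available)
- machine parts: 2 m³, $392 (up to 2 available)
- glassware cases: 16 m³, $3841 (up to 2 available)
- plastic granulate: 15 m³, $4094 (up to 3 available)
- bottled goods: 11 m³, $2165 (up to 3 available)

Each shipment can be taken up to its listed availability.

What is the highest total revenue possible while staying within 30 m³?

The ratio ordering already packs tightly: 2×plastic granulate, 30 m³, 8188.
That's the maximum — no swap from here does better than 8188.

8188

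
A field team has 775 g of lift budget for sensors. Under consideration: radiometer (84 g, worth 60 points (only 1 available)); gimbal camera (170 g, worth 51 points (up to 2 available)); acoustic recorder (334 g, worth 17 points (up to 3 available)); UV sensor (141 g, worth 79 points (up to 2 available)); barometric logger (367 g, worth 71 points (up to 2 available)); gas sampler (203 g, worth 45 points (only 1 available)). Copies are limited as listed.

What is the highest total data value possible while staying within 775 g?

The ratio ordering already packs tightly: radiometer + 2×gimbal camera + 2×UV sensor, 706 g, 320.
That's the maximum — no swap from here does better than 320.

320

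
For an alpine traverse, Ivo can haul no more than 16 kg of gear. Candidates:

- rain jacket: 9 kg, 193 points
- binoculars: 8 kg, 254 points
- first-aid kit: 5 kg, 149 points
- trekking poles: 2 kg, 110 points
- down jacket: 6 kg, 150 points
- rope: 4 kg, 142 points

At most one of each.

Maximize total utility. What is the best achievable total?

514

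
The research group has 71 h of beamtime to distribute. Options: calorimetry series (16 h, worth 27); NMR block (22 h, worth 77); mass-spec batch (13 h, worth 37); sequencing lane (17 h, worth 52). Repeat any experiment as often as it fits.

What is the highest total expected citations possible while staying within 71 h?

231

Ranking by ratio (expected citations/h): NMR block 3.50, sequencing lane 3.06, mass-spec batch 2.85.
The ratio ordering already packs tightly: 3×NMR block, 66 h, 231.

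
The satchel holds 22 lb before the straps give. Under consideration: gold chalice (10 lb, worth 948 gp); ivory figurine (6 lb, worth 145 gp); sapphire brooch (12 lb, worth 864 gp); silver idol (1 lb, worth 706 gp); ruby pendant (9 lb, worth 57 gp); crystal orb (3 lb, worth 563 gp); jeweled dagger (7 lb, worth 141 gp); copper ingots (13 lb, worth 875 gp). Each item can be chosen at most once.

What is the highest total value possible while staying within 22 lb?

2362

Best packing: gold chalice + ivory figurine + silver idol + crystal orb — 20 lb, 2362 total.
Runner-up gold chalice + silver idol + crystal orb + jeweled dagger tops out at 2358.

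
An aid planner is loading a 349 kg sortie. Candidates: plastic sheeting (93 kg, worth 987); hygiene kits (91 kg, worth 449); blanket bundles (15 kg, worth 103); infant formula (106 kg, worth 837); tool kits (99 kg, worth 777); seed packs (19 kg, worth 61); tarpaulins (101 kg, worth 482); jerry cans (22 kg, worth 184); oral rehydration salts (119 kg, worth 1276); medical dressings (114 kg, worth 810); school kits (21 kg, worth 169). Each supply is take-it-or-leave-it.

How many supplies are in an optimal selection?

5

Best achievable people served is 3327.
plastic sheeting + blanket bundles + tool kits + jerry cans + oral rehydration salts hits 3327 at 348 kg.
Every optimal selection uses 5 supplies.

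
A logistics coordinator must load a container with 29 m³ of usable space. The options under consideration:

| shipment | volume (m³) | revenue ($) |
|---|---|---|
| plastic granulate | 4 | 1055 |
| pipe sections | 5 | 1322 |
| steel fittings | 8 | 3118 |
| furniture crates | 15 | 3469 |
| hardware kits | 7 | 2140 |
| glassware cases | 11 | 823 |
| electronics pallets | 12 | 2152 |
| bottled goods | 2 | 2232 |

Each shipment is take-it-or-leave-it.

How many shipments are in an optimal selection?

4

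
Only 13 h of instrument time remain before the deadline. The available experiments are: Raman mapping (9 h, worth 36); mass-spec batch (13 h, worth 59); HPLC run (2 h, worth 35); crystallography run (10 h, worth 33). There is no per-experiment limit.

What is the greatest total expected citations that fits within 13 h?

210

Taking 6×HPLC run: 12 h used, 210 in expected citations.
No other feasible combination exceeds 210.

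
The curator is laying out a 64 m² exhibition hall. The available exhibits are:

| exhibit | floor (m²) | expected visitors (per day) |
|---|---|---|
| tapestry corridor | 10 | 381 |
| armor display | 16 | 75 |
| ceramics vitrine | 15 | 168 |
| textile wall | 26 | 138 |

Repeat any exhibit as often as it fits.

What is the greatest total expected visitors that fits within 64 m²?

2286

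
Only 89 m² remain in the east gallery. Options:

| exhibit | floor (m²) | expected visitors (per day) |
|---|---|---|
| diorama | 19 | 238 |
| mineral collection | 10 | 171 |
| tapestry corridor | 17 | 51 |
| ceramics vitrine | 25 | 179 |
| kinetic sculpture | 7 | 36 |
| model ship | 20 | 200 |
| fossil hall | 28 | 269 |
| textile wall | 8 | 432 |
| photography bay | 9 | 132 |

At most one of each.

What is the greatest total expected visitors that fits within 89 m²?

Greedy by ratio would take diorama + mineral collection + kinetic sculpture + model ship + textile wall + photography bay: 73 m² used, total 1209.
Dropping kinetic sculpture and photography bay frees 16 m²; slotting in fossil hall (28 m²) lifts the total to 1310 at 85 m².
The closest alternative, diorama + mineral collection + kinetic sculpture + fossil hall + textile wall + photography bay, reaches only 1278.

1310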